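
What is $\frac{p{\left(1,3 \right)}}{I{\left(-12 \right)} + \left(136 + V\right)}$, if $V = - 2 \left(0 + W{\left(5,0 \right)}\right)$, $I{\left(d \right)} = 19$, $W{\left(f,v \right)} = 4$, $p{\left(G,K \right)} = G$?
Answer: $\frac{1}{147} \approx 0.0068027$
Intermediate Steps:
$V = -8$ ($V = - 2 \left(0 + 4\right) = \left(-2\right) 4 = -8$)
$\frac{p{\left(1,3 \right)}}{I{\left(-12 \right)} + \left(136 + V\right)} = 1 \frac{1}{19 + \left(136 - 8\right)} = 1 \frac{1}{19 + 128} = 1 \cdot \frac{1}{147} = \frac{1}{147}$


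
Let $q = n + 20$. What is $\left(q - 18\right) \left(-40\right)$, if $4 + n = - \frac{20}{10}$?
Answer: $160$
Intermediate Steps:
$n = -6$ ($n = -4 - \frac{20}{10} = -4 - 2 = -6$)
$q = 14$ ($q = -6 + 20 = 14$)
$\left(q - 18\right) \left(-40\right) = \left(14 - 18\right) \left(-40\right) = \left(-4\right) \left(-40\right) = 160$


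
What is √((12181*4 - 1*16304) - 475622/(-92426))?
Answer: 3*√7694275904747/46213 ≈ 180.07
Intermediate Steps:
√((12181*4 - 1*16304) - 475622/(-92426)) = √((48724 - 16304) - 475622*(-1/92426)) = √(32420 + 237811/46213) = √(1498463271/46213) = 3*√7694275904747/46213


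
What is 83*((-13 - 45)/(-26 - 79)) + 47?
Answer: 9749/105 ≈ 92.848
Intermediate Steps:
83*((-13 - 45)/(-26 - 79)) + 47 = 83*(-58/(-105)) + 47 = 83*(-58*(-1/105)) + 47 = 83*(58/105) + 47 = 4814/105 + 47 = 9749/105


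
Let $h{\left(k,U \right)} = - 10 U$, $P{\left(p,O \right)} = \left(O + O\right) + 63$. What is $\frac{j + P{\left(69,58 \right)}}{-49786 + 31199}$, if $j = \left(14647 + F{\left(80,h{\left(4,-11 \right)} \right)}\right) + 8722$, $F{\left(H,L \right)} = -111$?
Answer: $- \frac{23437}{18587} \approx -1.2609$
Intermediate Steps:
$P{\left(p,O \right)} = 63 + 2 O$ ($P{\left(p,O \right)} = 2 O + 63 = 63 + 2 O$)
$j = 23258$ ($j = \left(14647 - 111\right) + 8722 = 14536 + 8722 = 23258$)
$\frac{j + P{\left(69,58 \right)}}{-49786 + 31199} = \frac{23258 + \left(63 + 2 \cdot 58\right)}{-49786 + 31199} = \frac{23258 + \left(63 + 116\right)}{-18587} = \left(23258 + 179\right) \left(- \frac{1}{18587}\right) = 23437 \left(- \frac{1}{18587}\right) = - \frac{23437}{18587}$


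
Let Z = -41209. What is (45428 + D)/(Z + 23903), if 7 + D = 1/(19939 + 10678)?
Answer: -695327379/264928901 ≈ -2.6246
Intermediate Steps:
D = -214318/30617 (D = -7 + 1/(19939 + 10678) = -7 + 1/30617 = -214318/30617 ≈ -7.0000)
(45428 + D)/(Z + 23903) = (45428 - 214318/30617)/(-41209 + 23903) = (1390654758/30617)/(-17306) = (1390654758/30617)*(-1/17306) = -695327379/264928901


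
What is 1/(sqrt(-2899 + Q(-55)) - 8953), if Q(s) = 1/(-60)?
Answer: -537180/4809546481 - 62*I*sqrt(2715)/4809546481 ≈ -0.00011169 - 6.717e-7*I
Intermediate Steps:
Q(s) = -1/60
1/(sqrt(-2899 + Q(-55)) - 8953) = 1/(sqrt(-2899 - 1/60) - 8953) = 1/(sqrt(-173941/60) - 8953) = 1/(31*I*sqrt(2715)/30 - 8953) = 1/(-8953 + 31*I*sqrt(2715)/30)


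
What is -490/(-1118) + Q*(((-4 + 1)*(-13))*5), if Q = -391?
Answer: -42620710/559 ≈ -76245.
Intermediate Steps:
-490/(-1118) + Q*(((-4 + 1)*(-13))*5) = -490/(-1118) - 391*(-4 + 1)*(-13)*5 = -490*(-1/1118) - 391*(-3*(-13))*5 = 245/559 - 15249*5 = 245/559 - 391*195 = 245/559 - 76245 = -42620710/559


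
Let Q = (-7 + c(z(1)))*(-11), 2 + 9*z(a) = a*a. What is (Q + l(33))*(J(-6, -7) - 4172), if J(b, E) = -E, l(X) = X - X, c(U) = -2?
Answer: -412335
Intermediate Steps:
z(a) = -2/9 + a²/9 (z(a) = -2/9 + (a*a)/9 = -2/9 + a²/9)
l(X) = 0
Q = 99 (Q = (-7 - 2)*(-11) = -9*(-11) = 99)
(Q + l(33))*(J(-6, -7) - 4172) = (99 + 0)*(-1*(-7) - 4172) = 99*(7 - 4172) = 99*(-4165) = -412335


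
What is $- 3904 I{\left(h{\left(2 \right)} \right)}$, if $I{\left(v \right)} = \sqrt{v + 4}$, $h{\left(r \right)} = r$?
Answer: $- 3904 \sqrt{6} \approx -9562.8$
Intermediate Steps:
$I{\left(v \right)} = \sqrt{4 + v}$
$- 3904 I{\left(h{\left(2 \right)} \right)} = - 3904 \sqrt{4 + 2} = - 3904 \sqrt{6}$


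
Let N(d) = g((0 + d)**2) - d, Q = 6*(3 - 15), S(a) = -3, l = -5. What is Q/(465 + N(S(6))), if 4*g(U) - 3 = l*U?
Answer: -48/305 ≈ -0.15738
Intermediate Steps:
Q = -72 (Q = 6*(-12) = -72)
g(U) = 3/4 - 5*U/4 (g(U) = 3/4 + (-5*U)/4 = 3/4 - 5*U/4)
N(d) = 3/4 - d - 5*d**2/4 (N(d) = (3/4 - 5*(0 + d)**2/4) - d = (3/4 - 5*d**2/4) - d = 3/4 - d - 5*d**2/4)
Q/(465 + N(S(6))) = -72/(465 + (3/4 - 1*(-3) - 5/4*(-3)**2)) = -72/(465 + (3/4 + 3 - 5/4*9)) = -72/(465 + (3/4 + 3 - 45/4)) = -72/(465 - 15/2) = -72/915/2 = -72*2/915 = -48/305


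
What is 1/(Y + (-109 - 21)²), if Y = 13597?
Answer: 1/30497 ≈ 3.2790e-5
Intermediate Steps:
1/(Y + (-109 - 21)²) = 1/(13597 + (-109 - 21)²) = 1/(13597 + (-130)²) = 1/(13597 + 16900) = 1/30497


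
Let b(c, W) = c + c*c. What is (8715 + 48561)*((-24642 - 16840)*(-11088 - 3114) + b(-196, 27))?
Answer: 33745047989184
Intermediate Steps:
b(c, W) = c + c**2
(8715 + 48561)*((-24642 - 16840)*(-11088 - 3114) + b(-196, 27)) = (8715 + 48561)*((-24642 - 16840)*(-11088 - 3114) - 196*(1 - 196)) = 57276*(-41482*(-14202) - 196*(-195)) = 57276*(589127364 + 38220) = 57276*589165584 = 33745047989184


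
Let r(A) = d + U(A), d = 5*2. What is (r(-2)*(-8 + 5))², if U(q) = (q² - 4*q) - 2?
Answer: 3600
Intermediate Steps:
U(q) = -2 + q² - 4*q
d = 10
r(A) = 8 + A² - 4*A (r(A) = 10 + (-2 + A² - 4*A) = 8 + A² - 4*A)
(r(-2)*(-8 + 5))² = ((8 + (-2)² - 4*(-2))*(-8 + 5))² = ((8 + 4 + 8)*(-3))² = (20*(-3))² = (-60)² = 3600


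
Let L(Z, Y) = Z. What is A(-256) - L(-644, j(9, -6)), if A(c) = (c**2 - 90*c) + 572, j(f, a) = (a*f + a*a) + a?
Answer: 89792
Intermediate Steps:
j(f, a) = a + a**2 + a*f (j(f, a) = (a*f + a**2) + a = (a**2 + a*f) + a = a + a**2 + a*f)
A(c) = 572 + c**2 - 90*c
A(-256) - L(-644, j(9, -6)) = (572 + (-256)**2 - 90*(-256)) - 1*(-644) = (572 + 65536 + 23040) + 644 = 89148 + 644 = 89792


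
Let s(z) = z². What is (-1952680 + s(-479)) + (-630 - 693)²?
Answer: 27090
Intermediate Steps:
(-1952680 + s(-479)) + (-630 - 693)² = (-1952680 + (-479)²) + (-630 - 693)² = (-1952680 + 229441) + (-1323)² = -1723239 + 1750329 = 27090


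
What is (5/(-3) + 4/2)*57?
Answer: 19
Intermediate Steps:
(5/(-3) + 4/2)*57 = (5*(-⅓) + 4*(½))*57 = (-5/3 + 2)*57 = (⅓)*57 = 19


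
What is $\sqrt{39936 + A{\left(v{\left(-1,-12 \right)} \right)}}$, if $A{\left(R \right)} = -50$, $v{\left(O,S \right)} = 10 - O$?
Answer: $7 \sqrt{814} \approx 199.71$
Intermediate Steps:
$\sqrt{39936 + A{\left(v{\left(-1,-12 \right)} \right)}} = \sqrt{39936 - 50} = \sqrt{39886} = 7 \sqrt{814}$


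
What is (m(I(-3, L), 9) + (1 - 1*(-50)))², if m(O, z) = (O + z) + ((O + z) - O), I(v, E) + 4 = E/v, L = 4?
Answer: 36481/9 ≈ 4053.4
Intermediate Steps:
I(v, E) = -4 + E/v
m(O, z) = O + 2*z (m(O, z) = (O + z) + z = O + 2*z)
(m(I(-3, L), 9) + (1 - 1*(-50)))² = (((-4 + 4/(-3)) + 2*9) + (1 - 1*(-50)))² = (((-4 + 4*(-⅓)) + 18) + (1 + 50))² = (((-4 - 4/3) + 18) + 51)² = ((-16/3 + 18) + 51)² = (38/3 + 51)² = (191/3)² = 36481/9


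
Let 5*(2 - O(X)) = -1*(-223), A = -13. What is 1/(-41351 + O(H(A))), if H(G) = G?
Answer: -5/206968 ≈ -2.4158e-5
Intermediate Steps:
O(X) = -213/5 (O(X) = 2 - (-1)*(-223)/5 = 2 - 1/5*223 = 2 - 223/5 = -213/5)
1/(-41351 + O(H(A))) = 1/(-41351 - 213/5) = 1/(-206968/5) = -5/206968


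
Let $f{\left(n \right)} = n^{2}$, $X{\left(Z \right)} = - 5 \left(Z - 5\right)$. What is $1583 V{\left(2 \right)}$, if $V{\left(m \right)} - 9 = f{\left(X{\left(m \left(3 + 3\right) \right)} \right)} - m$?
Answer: $1950256$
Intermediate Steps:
$X{\left(Z \right)} = 25 - 5 Z$ ($X{\left(Z \right)} = - 5 \left(-5 + Z\right) = 25 - 5 Z$)
$V{\left(m \right)} = 9 + \left(25 - 30 m\right)^{2} - m$ ($V{\left(m \right)} = 9 - \left(m - \left(25 - 5 m \left(3 + 3\right)\right)^{2}\right) = 9 - \left(m - \left(25 - 5 m 6\right)^{2}\right) = 9 - \left(m - \left(25 - 5 \cdot 6 m\right)^{2}\right) = 9 - \left(m - \left(25 - 30 m\right)^{2}\right) = 9 + \left(25 - 30 m\right)^{2} - m$)
$1583 V{\left(2 \right)} = 1583 \left(634 - 3002 + 900 \cdot 2^{2}\right) = 1583 \left(634 - 3002 + 900 \cdot 4\right) = 1583 \left(634 - 3002 + 3600\right) = 1583 \cdot 1232 = 1950256$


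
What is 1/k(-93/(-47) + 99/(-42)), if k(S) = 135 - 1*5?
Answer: 1/130 ≈ 0.0076923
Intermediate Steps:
k(S) = 130 (k(S) = 135 - 5 = 130)
1/k(-93/(-47) + 99/(-42)) = 1/130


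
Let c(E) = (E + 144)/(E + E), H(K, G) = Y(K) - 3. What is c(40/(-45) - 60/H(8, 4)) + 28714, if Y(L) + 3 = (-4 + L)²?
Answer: 1779651/62 ≈ 28704.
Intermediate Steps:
Y(L) = -3 + (-4 + L)²
H(K, G) = -6 + (-4 + K)² (H(K, G) = (-3 + (-4 + K)²) - 3 = -6 + (-4 + K)²)
c(E) = (144 + E)/(2*E) (c(E) = (144 + E)/((2*E)) = (144 + E)*(1/(2*E)) = (144 + E)/(2*E))
c(40/(-45) - 60/H(8, 4)) + 28714 = (144 + (40/(-45) - 60/(-6 + (-4 + 8)²)))/(2*(40/(-45) - 60/(-6 + (-4 + 8)²))) + 28714 = (144 + (40*(-1/45) - 60/(-6 + 4²)))/(2*(40*(-1/45) - 60/(-6 + 4²))) + 28714 = (144 + (-8/9 - 60/(-6 + 16)))/(2*(-8/9 - 60/(-6 + 16))) + 28714 = (144 + (-8/9 - 60/10))/(2*(-8/9 - 60/10)) + 28714 = (144 + (-8/9 - 60*⅒))/(2*(-8/9 - 60*⅒)) + 28714 = (144 + (-8/9 - 6))/(2*(-8/9 - 6)) + 28714 = (144 - 62/9)/(2*(-62/9)) + 28714 = (½)*(-9/62)*(1234/9) + 28714 = -617/62 + 28714 = 1779651/62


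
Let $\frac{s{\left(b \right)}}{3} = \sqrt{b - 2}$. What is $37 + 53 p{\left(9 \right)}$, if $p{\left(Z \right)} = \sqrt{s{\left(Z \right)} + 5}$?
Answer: $37 + 53 \sqrt{5 + 3 \sqrt{7}} \approx 227.63$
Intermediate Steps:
$s{\left(b \right)} = 3 \sqrt{-2 + b}$ ($s{\left(b \right)} = 3 \sqrt{b - 2} = 3 \sqrt{-2 + b}$)
$p{\left(Z \right)} = \sqrt{5 + 3 \sqrt{-2 + Z}}$ ($p{\left(Z \right)} = \sqrt{3 \sqrt{-2 + Z} + 5} = \sqrt{5 + 3 \sqrt{-2 + Z}}$)
$37 + 53 p{\left(9 \right)} = 37 + 53 \sqrt{5 + 3 \sqrt{-2 + 9}} = 37 + 53 \sqrt{5 + 3 \sqrt{7}}$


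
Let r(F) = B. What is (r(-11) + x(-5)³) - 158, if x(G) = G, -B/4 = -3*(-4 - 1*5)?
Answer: -391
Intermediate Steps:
B = -108 (B = -(-12)*(-4 - 1*5) = -(-12)*(-4 - 5) = -(-12)*(-9) = -4*27 = -108)
r(F) = -108
(r(-11) + x(-5)³) - 158 = (-108 + (-5)³) - 158 = (-108 - 125) - 158 = -233 - 158 = -391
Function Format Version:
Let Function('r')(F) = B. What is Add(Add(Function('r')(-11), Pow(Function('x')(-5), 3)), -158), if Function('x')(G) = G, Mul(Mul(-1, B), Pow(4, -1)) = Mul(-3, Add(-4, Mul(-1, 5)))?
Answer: -391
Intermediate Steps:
B = -108 (B = Mul(-4, Mul(-3, Add(-4, Mul(-1, 5)))) = Mul(-4, Mul(-3, Add(-4, -5))) = Mul(-4, Mul(-3, -9)) = Mul(-4, 27) = -108)
Function('r')(F) = -108
Add(Add(Function('r')(-11), Pow(Function('x')(-5), 3)), -158) = Add(Add(-108, Pow(-5, 3)), -158) = Add(Add(-108, -125), -158) = Add(-233, -158) = -391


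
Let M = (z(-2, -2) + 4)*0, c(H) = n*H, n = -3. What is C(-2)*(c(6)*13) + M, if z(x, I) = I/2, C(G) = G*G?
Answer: -936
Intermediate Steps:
C(G) = G²
z(x, I) = I/2 (z(x, I) = I*(½) = I/2)
c(H) = -3*H
M = 0 (M = ((½)*(-2) + 4)*0 = (-1 + 4)*0 = 3*0 = 0)
C(-2)*(c(6)*13) + M = (-2)²*(-3*6*13) + 0 = 4*(-18*13) + 0 = 4*(-234) + 0 = -936 + 0 = -936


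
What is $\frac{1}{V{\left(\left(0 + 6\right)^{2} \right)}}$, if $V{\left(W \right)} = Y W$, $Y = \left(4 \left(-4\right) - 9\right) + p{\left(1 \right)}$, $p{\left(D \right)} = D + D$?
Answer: $- \frac{1}{828} \approx -0.0012077$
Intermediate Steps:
$p{\left(D \right)} = 2 D$
$Y = -23$ ($Y = \left(4 \left(-4\right) - 9\right) + 2 \cdot 1 = \left(-16 - 9\right) + 2 = -25 + 2 = -23$)
$V{\left(W \right)} = - 23 W$
$\frac{1}{V{\left(\left(0 + 6\right)^{2} \right)}} = \frac{1}{\left(-23\right) \left(0 + 6\right)^{2}} = \frac{1}{\left(-23\right) 6^{2}} = \frac{1}{\left(-23\right) 36} = \frac{1}{-828} = - \frac{1}{828}$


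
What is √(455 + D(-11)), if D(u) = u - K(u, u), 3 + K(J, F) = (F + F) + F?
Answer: 4*√30 ≈ 21.909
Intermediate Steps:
K(J, F) = -3 + 3*F (K(J, F) = -3 + ((F + F) + F) = -3 + (2*F + F) = -3 + 3*F)
D(u) = 3 - 2*u (D(u) = u - (-3 + 3*u) = u + (3 - 3*u) = 3 - 2*u)
√(455 + D(-11)) = √(455 + (3 - 2*(-11))) = √(455 + (3 + 22)) = √(455 + 25) = √480 = 4*√30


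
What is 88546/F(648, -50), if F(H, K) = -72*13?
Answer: -44273/468 ≈ -94.600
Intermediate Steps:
F(H, K) = -936
88546/F(648, -50) = 88546/(-936) = 88546*(-1/936) = -44273/468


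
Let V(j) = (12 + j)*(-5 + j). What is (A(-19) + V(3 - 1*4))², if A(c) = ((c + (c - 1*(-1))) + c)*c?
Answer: 996004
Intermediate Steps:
V(j) = (-5 + j)*(12 + j)
A(c) = c*(1 + 3*c) (A(c) = ((c + (c + 1)) + c)*c = ((c + (1 + c)) + c)*c = ((1 + 2*c) + c)*c = (1 + 3*c)*c = c*(1 + 3*c))
(A(-19) + V(3 - 1*4))² = (-19*(1 + 3*(-19)) + (-60 + (3 - 1*4)² + 7*(3 - 1*4)))² = (-19*(1 - 57) + (-60 + (3 - 4)² + 7*(3 - 4)))² = (-19*(-56) + (-60 + (-1)² + 7*(-1)))² = (1064 + (-60 + 1 - 7))² = (1064 - 66)² = 998² = 996004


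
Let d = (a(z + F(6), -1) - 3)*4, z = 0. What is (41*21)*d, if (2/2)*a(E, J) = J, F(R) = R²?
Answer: -13776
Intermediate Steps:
a(E, J) = J
d = -16 (d = (-1 - 3)*4 = -4*4 = -16)
(41*21)*d = (41*21)*(-16) = 861*(-16) = -13776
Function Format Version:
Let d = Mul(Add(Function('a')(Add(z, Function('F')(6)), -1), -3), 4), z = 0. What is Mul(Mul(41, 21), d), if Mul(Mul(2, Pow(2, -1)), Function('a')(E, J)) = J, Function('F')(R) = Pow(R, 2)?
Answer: -13776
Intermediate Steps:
Function('a')(E, J) = J
d = -16 (d = Mul(Add(-1, -3), 4) = Mul(-4, 4) = -16)
Mul(Mul(41, 21), d) = Mul(Mul(41, 21), -16) = Mul(861, -16) = -13776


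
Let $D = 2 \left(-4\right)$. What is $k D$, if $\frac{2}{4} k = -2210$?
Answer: $35360$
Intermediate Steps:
$k = -4420$ ($k = 2 \left(-2210\right) = -4420$)
$D = -8$
$k D = \left(-4420\right) \left(-8\right) = 35360$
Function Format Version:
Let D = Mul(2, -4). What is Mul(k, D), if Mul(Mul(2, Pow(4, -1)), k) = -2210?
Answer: 35360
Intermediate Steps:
k = -4420 (k = Mul(2, -2210) = -4420)
D = -8
Mul(k, D) = Mul(-4420, -8) = 35360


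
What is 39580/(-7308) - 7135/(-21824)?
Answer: -202912835/39872448 ≈ -5.0891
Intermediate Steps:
39580/(-7308) - 7135/(-21824) = 39580*(-1/7308) - 7135*(-1/21824) = -9895/1827 + 7135/21824 = -202912835/39872448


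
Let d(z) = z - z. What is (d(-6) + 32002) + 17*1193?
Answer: 52283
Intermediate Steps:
d(z) = 0
(d(-6) + 32002) + 17*1193 = (0 + 32002) + 17*1193 = 32002 + 20281 = 52283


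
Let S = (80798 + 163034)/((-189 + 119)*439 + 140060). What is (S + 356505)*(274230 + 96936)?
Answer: 249429538536414/1885 ≈ 1.3232e+11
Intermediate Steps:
S = 4204/1885 (S = 243832/(-70*439 + 140060) = 243832/(-30730 + 140060) = 243832/109330 = 243832*(1/109330) = 4204/1885 ≈ 2.2302)
(S + 356505)*(274230 + 96936) = (4204/1885 + 356505)*(274230 + 96936) = (672016129/1885)*371166 = 249429538536414/1885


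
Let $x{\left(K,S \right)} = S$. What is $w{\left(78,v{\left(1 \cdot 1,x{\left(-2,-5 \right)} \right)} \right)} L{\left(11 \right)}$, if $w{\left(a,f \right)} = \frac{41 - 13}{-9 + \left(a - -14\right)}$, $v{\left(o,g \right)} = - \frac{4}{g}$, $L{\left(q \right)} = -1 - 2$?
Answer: $- \frac{84}{83} \approx -1.012$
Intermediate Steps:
$L{\left(q \right)} = -3$
$w{\left(a,f \right)} = \frac{28}{5 + a}$ ($w{\left(a,f \right)} = \frac{28}{-9 + \left(a + 14\right)} = \frac{28}{-9 + \left(14 + a\right)} = \frac{28}{5 + a}$)
$w{\left(78,v{\left(1 \cdot 1,x{\left(-2,-5 \right)} \right)} \right)} L{\left(11 \right)} = \frac{28}{5 + 78} \left(-3\right) = \frac{28}{83} \left(-3\right) = - \frac{84}{83}$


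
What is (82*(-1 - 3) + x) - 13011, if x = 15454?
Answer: 2115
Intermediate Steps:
(82*(-1 - 3) + x) - 13011 = (82*(-1 - 3) + 15454) - 13011 = (82*(-4) + 15454) - 13011 = (-328 + 15454) - 13011 = 15126 - 13011 = 2115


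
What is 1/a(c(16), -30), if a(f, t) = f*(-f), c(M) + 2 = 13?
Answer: -1/121 ≈ -0.0082645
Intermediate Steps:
c(M) = 11 (c(M) = -2 + 13 = 11)
a(f, t) = -f²
1/a(c(16), -30) = 1/(-1*11²) = 1/(-1*121) = 1/(-121) = -1/121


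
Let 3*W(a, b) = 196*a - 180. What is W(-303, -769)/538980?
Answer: -4964/134745 ≈ -0.036840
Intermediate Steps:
W(a, b) = -60 + 196*a/3 (W(a, b) = (196*a - 180)/3 = (-180 + 196*a)/3 = -60 + 196*a/3)
W(-303, -769)/538980 = (-60 + (196/3)*(-303))/538980 = (-60 - 19796)*(1/538980) = -19856*1/538980 = -4964/134745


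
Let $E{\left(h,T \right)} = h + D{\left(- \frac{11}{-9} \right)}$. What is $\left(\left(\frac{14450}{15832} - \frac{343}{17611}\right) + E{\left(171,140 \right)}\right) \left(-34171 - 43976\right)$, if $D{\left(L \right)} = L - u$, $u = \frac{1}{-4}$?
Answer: $- \frac{472176842288608}{34852169} \approx -1.3548 \cdot 10^{7}$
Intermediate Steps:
$u = - \frac{1}{4} \approx -0.25$
$D{\left(L \right)} = \frac{1}{4} + L$ ($D{\left(L \right)} = L - - \frac{1}{4} = L + \frac{1}{4} = \frac{1}{4} + L$)
$E{\left(h,T \right)} = \frac{53}{36} + h$ ($E{\left(h,T \right)} = h - \left(- \frac{1}{4} + \frac{11}{-9}\right) = h + \left(\frac{1}{4} - - \frac{11}{9}\right) = h + \left(\frac{1}{4} + \frac{11}{9}\right) = h + \frac{53}{36} = \frac{53}{36} + h$)
$\left(\left(\frac{14450}{15832} - \frac{343}{17611}\right) + E{\left(171,140 \right)}\right) \left(-34171 - 43976\right) = \left(\left(\frac{14450}{15832} - \frac{343}{17611}\right) + \left(\frac{53}{36} + 171\right)\right) \left(-34171 - 43976\right) = \left(\left(14450 \cdot \frac{1}{15832} - \frac{343}{17611}\right) + \frac{6209}{36}\right) \left(-78147\right) = \left(\left(\frac{7225}{7916} - \frac{343}{17611}\right) + \frac{6209}{36}\right) \left(-78147\right) = \left(\frac{124524287}{139408676} + \frac{6209}{36}\right) \left(-78147\right) = \frac{54379458976}{313669521} \left(-78147\right) = - \frac{472176842288608}{34852169}$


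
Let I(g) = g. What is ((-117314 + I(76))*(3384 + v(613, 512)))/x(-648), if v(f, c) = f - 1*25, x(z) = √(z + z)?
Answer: 38805778*I/3 ≈ 1.2935e+7*I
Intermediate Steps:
x(z) = √2*√z (x(z) = √(2*z) = √2*√z)
v(f, c) = -25 + f (v(f, c) = f - 25 = -25 + f)
((-117314 + I(76))*(3384 + v(613, 512)))/x(-648) = ((-117314 + 76)*(3384 + (-25 + 613)))/((√2*√(-648))) = (-117238*(3384 + 588))/((√2*(18*I*√2))) = (-117238*3972)/((36*I)) = -(-38805778)*I/3 = 38805778*I/3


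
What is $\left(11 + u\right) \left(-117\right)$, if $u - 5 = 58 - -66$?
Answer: $-16380$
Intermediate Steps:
$u = 129$ ($u = 5 + \left(58 - -66\right) = 5 + \left(58 + 66\right) = 5 + 124 = 129$)
$\left(11 + u\right) \left(-117\right) = \left(11 + 129\right) \left(-117\right) = 140 \left(-117\right) = -16380$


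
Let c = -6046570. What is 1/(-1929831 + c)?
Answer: -1/7976401 ≈ -1.2537e-7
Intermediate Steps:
1/(-1929831 + c) = 1/(-1929831 - 6046570) = 1/(-7976401) = -1/7976401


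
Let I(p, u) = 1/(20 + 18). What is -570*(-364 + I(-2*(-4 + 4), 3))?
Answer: 207465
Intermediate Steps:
I(p, u) = 1/38
-570*(-364 + I(-2*(-4 + 4), 3)) = -570*(-364 + 1/38) = -570*(-13831/38) = 207465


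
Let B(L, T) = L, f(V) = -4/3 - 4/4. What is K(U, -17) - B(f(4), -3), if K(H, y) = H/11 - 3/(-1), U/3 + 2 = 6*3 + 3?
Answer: 347/33 ≈ 10.515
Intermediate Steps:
f(V) = -7/3 (f(V) = -4*⅓ - 4*¼ = -4/3 - 1 = -7/3)
U = 57 (U = -6 + 3*(6*3 + 3) = -6 + 3*(18 + 3) = -6 + 3*21 = -6 + 63 = 57)
K(H, y) = 3 + H/11 (K(H, y) = H*(1/11) - 3*(-1) = H/11 + 3 = 3 + H/11)
K(U, -17) - B(f(4), -3) = (3 + (1/11)*57) - 1*(-7/3) = (3 + 57/11) + 7/3 = 90/11 + 7/3 = 347/33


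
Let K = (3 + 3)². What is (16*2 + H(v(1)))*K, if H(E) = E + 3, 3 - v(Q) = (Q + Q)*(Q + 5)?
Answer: 936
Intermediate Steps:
K = 36 (K = 6² = 36)
v(Q) = 3 - 2*Q*(5 + Q) (v(Q) = 3 - (Q + Q)*(Q + 5) = 3 - 2*Q*(5 + Q))
H(E) = 3 + E
(16*2 + H(v(1)))*K = (16*2 + (3 + (3 - 10*1 - 2*1²)))*36 = (32 + (3 + (3 - 10 - 2*1)))*36 = (32 + (3 + (3 - 10 - 2)))*36 = (32 + (3 - 9))*36 = (32 - 6)*36 = 26*36 = 936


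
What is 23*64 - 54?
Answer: 1418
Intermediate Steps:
23*64 - 54 = 1472 - 54 = 1418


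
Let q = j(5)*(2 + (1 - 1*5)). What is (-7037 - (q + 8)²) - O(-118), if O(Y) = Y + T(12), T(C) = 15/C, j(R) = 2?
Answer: -27745/4 ≈ -6936.3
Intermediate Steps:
q = -4 (q = 2*(2 + (1 - 1*5)) = 2*(2 + (1 - 5)) = 2*(2 - 4) = 2*(-2) = -4)
O(Y) = 5/4 + Y (O(Y) = Y + 15/12 = Y + 15*(1/12) = Y + 5/4 = 5/4 + Y)
(-7037 - (q + 8)²) - O(-118) = (-7037 - (-4 + 8)²) - (5/4 - 118) = (-7037 - 1*4²) - 1*(-467/4) = (-7037 - 1*16) + 467/4 = (-7037 - 16) + 467/4 = -7053 + 467/4 = -27745/4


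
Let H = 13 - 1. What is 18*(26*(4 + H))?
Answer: 7488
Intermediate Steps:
H = 12
18*(26*(4 + H)) = 18*(26*(4 + 12)) = 18*(26*16) = 18*416 = 7488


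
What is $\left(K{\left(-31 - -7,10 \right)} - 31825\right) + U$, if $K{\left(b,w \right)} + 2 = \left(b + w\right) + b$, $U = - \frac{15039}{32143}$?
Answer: $- \frac{1024251734}{32143} \approx -31865.0$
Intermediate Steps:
$U = - \frac{15039}{32143}$ ($U = \left(-15039\right) \frac{1}{32143} = - \frac{15039}{32143} \approx -0.46788$)
$K{\left(b,w \right)} = -2 + w + 2 b$ ($K{\left(b,w \right)} = -2 + \left(\left(b + w\right) + b\right) = -2 + \left(w + 2 b\right) = -2 + w + 2 b$)
$\left(K{\left(-31 - -7,10 \right)} - 31825\right) + U = \left(\left(-2 + 10 + 2 \left(-31 - -7\right)\right) - 31825\right) - \frac{15039}{32143} = \left(\left(-2 + 10 + 2 \left(-31 + 7\right)\right) - 31825\right) - \frac{15039}{32143} = \left(\left(-2 + 10 + 2 \left(-24\right)\right) - 31825\right) - \frac{15039}{32143} = \left(\left(-2 + 10 - 48\right) - 31825\right) - \frac{15039}{32143} = \left(-40 - 31825\right) - \frac{15039}{32143} = -31865 - \frac{15039}{32143} = - \frac{1024251734}{32143}$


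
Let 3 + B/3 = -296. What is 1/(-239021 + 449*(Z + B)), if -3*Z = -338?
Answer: -3/1773560 ≈ -1.6915e-6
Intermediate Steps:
Z = 338/3 (Z = -⅓*(-338) = 338/3 ≈ 112.67)
B = -897 (B = -9 + 3*(-296) = -9 - 888 = -897)
1/(-239021 + 449*(Z + B)) = 1/(-239021 + 449*(338/3 - 897)) = 1/(-239021 + 449*(-2353/3)) = 1/(-239021 - 1056497/3) = 1/(-1773560/3) = -3/1773560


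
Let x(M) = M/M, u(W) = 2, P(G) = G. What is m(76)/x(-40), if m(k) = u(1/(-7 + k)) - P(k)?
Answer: -74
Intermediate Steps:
x(M) = 1
m(k) = 2 - k
m(76)/x(-40) = (2 - 1*76)/1 = (2 - 76)*1 = -74*1 = -74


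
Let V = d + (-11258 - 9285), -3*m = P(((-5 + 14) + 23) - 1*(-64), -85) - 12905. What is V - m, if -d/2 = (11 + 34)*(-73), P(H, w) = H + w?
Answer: -18271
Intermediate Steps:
m = 4298 (m = -(((((-5 + 14) + 23) - 1*(-64)) - 85) - 12905)/3 = -((((9 + 23) + 64) - 85) - 12905)/3 = -(((32 + 64) - 85) - 12905)/3 = -((96 - 85) - 12905)/3 = -(11 - 12905)/3 = -⅓*(-12894) = 4298)
d = 6570 (d = -2*(11 + 34)*(-73) = -90*(-73) = -2*(-3285) = 6570)
V = -13973 (V = 6570 + (-11258 - 9285) = 6570 - 20543 = -13973)
V - m = -13973 - 1*4298 = -13973 - 4298 = -18271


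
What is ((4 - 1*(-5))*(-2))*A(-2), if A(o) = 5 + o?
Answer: -54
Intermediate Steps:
((4 - 1*(-5))*(-2))*A(-2) = ((4 - 1*(-5))*(-2))*(5 - 2) = ((4 + 5)*(-2))*3 = (9*(-2))*3 = -18*3 = -54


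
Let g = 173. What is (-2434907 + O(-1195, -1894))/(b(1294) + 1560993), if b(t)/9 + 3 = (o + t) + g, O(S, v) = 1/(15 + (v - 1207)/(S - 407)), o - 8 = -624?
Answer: -13212292043/8511672975 ≈ -1.5523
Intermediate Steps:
o = -616 (o = 8 - 624 = -616)
O(S, v) = 1/(15 + (-1207 + v)/(-407 + S))
b(t) = -4014 + 9*t (b(t) = -27 + 9*((-616 + t) + 173) = -27 + 9*(-443 + t) = -27 + (-3987 + 9*t) = -4014 + 9*t)
(-2434907 + O(-1195, -1894))/(b(1294) + 1560993) = (-2434907 + (-407 - 1195)/(-7312 - 1894 + 15*(-1195)))/((-4014 + 9*1294) + 1560993) = (-2434907 - 1602/(-7312 - 1894 - 17925))/((-4014 + 11646) + 1560993) = (-2434907 - 1602/(-27131))/(7632 + 1560993) = (-2434907 - 1/27131*(-1602))/1568625 = (-2434907 + 1602/27131)*(1/1568625) = -66061460215/27131*1/1568625 = -13212292043/8511672975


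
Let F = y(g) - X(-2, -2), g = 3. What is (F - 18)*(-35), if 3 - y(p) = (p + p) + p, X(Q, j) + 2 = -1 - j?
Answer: 805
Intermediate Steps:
X(Q, j) = -3 - j (X(Q, j) = -2 + (-1 - j) = -3 - j)
y(p) = 3 - 3*p (y(p) = 3 - ((p + p) + p) = 3 - (2*p + p) = 3 - 3*p)
F = -5 (F = (3 - 3*3) - (-3 - 1*(-2)) = (3 - 9) - (-3 + 2) = -6 - 1*(-1) = -6 + 1 = -5)
(F - 18)*(-35) = (-5 - 18)*(-35) = -23*(-35) = 805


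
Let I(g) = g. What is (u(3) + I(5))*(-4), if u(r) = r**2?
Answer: -56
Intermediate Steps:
(u(3) + I(5))*(-4) = (3**2 + 5)*(-4) = (9 + 5)*(-4) = 14*(-4) = -56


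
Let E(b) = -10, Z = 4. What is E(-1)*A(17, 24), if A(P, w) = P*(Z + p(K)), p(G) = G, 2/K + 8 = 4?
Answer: -595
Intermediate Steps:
K = -½ (K = 2/(-8 + 4) = 2/(-4) = 2*(-¼) = -½ ≈ -0.50000)
A(P, w) = 7*P/2 (A(P, w) = P*(4 - ½) = P*(7/2) = 7*P/2)
E(-1)*A(17, 24) = -35*17 = -10*119/2 = -595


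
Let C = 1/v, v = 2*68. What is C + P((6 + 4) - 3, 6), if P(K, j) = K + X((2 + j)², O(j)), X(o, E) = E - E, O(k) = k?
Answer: 953/136 ≈ 7.0074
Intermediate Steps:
X(o, E) = 0
v = 136
P(K, j) = K (P(K, j) = K + 0 = K)
C = 1/136 ≈ 0.0073529
C + P((6 + 4) - 3, 6) = 1/136 + ((6 + 4) - 3) = 1/136 + (10 - 3) = 1/136 + 7 = 953/136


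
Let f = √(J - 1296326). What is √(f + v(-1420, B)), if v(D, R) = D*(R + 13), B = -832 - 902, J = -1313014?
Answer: √(2443820 + 2*I*√652335) ≈ 1563.3 + 0.517*I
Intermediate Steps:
B = -1734
v(D, R) = D*(13 + R)
f = 2*I*√652335 (f = √(-1313014 - 1296326) = √(-2609340) = 2*I*√652335 ≈ 1615.3*I)
√(f + v(-1420, B)) = √(2*I*√652335 - 1420*(13 - 1734)) = √(2*I*√652335 - 1420*(-1721)) = √(2*I*√652335 + 2443820) = √(2443820 + 2*I*√652335)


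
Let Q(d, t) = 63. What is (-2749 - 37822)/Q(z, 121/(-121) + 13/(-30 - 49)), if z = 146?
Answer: -40571/63 ≈ -643.98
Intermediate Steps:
(-2749 - 37822)/Q(z, 121/(-121) + 13/(-30 - 49)) = (-2749 - 37822)/63 = -40571*1/63 = -40571/63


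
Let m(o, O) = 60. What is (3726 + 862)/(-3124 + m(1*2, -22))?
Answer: -1147/766 ≈ -1.4974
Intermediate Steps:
(3726 + 862)/(-3124 + m(1*2, -22)) = (3726 + 862)/(-3124 + 60) = 4588/(-3064) = 4588*(-1/3064) = -1147/766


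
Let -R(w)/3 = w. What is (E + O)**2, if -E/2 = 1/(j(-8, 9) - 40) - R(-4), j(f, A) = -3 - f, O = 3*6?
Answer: 2166784/1225 ≈ 1768.8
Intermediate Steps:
O = 18
R(w) = -3*w
E = 842/35 (E = -2*(1/((-3 - 1*(-8)) - 40) - (-3)*(-4)) = -2*(1/((-3 + 8) - 40) - 1*12) = -2*(1/(5 - 40) - 12) = -2*(1/(-35) - 12) = -2*(-1/35 - 12) = -2*(-421/35) = 842/35 ≈ 24.057)
(E + O)**2 = (842/35 + 18)**2 = (1472/35)**2 = 2166784/1225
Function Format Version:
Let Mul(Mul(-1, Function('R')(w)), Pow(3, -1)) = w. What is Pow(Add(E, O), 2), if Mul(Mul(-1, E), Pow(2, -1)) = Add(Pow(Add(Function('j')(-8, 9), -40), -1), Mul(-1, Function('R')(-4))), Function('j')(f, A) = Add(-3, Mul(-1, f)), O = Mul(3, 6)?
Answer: Rational(2166784, 1225) ≈ 1768.8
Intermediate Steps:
O = 18
Function('R')(w) = Mul(-3, w)
E = Rational(842, 35) (E = Mul(-2, Add(Pow(Add(Add(-3, Mul(-1, -8)), -40), -1), Mul(-1, Mul(-3, -4)))) = Mul(-2, Add(Pow(Add(Add(-3, 8), -40), -1), Mul(-1, 12))) = Mul(-2, Add(Pow(Add(5, -40), -1), -12)) = Mul(-2, Add(Pow(-35, -1), -12)) = Mul(-2, Add(Rational(-1, 35), -12)) = Mul(-2, Rational(-421, 35)) = Rational(842, 35) ≈ 24.057)
Pow(Add(E, O), 2) = Pow(Add(Rational(842, 35), 18), 2) = Pow(Rational(1472, 35), 2) = Rational(2166784, 1225)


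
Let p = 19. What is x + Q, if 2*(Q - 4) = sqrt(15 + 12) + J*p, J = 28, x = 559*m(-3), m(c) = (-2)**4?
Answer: 9214 + 3*sqrt(3)/2 ≈ 9216.6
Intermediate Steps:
m(c) = 16
x = 8944 (x = 559*16 = 8944)
Q = 270 + 3*sqrt(3)/2 (Q = 4 + (sqrt(15 + 12) + 28*19)/2 = 4 + (sqrt(27) + 532)/2 = 4 + (3*sqrt(3) + 532)/2 = 4 + (532 + 3*sqrt(3))/2 = 4 + (266 + 3*sqrt(3)/2) = 270 + 3*sqrt(3)/2 ≈ 272.60)
x + Q = 8944 + (270 + 3*sqrt(3)/2) = 9214 + 3*sqrt(3)/2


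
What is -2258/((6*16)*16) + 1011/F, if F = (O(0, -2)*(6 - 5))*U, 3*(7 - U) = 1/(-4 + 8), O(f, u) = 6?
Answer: 1459189/63744 ≈ 22.891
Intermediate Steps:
U = 83/12 (U = 7 - 1/(3*(-4 + 8)) = 7 - 1/3/4 = 7 - 1/3*1/4 = 7 - 1/12 = 83/12 ≈ 6.9167)
F = 83/2 (F = (6*(6 - 5))*(83/12) = (6*1)*(83/12) = 6*(83/12) = 83/2 ≈ 41.500)
-2258/((6*16)*16) + 1011/F = -2258/((6*16)*16) + 1011/(83/2) = -2258/(96*16) + 1011*(2/83) = -2258/1536 + 2022/83 = -2258*1/1536 + 2022/83 = -1129/768 + 2022/83 = 1459189/63744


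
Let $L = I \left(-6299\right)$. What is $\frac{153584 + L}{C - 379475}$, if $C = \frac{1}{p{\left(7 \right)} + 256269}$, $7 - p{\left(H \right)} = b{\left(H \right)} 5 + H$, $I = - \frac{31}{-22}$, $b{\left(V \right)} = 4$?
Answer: $- \frac{815788935171}{2139281964028} \approx -0.38134$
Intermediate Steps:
$I = \frac{31}{22}$ ($I = \left(-31\right) \left(- \frac{1}{22}\right) = \frac{31}{22} \approx 1.4091$)
$L = - \frac{195269}{22}$ ($L = \frac{31}{22} \left(-6299\right) = - \frac{195269}{22} \approx -8875.9$)
$p{\left(H \right)} = -13 - H$ ($p{\left(H \right)} = 7 - \left(4 \cdot 5 + H\right) = 7 - \left(20 + H\right) = -13 - H$)
$C = \frac{1}{256249}$ ($C = \frac{1}{\left(-13 - 7\right) + 256269} = \frac{1}{-20 + 256269} = \frac{1}{256249} \approx 3.9025 \cdot 10^{-6}$)
$\frac{153584 + L}{C - 379475} = \frac{153584 - \frac{195269}{22}}{\frac{1}{256249} - 379475} = \frac{3183579}{22 \left(- \frac{97240089274}{256249}\right)} = \frac{3183579}{22} \left(- \frac{256249}{97240089274}\right) = - \frac{815788935171}{2139281964028}$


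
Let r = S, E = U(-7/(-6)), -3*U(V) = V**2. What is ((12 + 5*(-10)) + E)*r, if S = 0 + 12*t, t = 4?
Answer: -16612/9 ≈ -1845.8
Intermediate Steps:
U(V) = -V**2/3
E = -49/108 (E = -(-7/(-6))**2/3 = -(-7*(-1/6))**2/3 = -(7/6)**2/3 = -1/3*49/36 = -49/108 ≈ -0.45370)
S = 48 (S = 0 + 12*4 = 0 + 48 = 48)
r = 48
((12 + 5*(-10)) + E)*r = ((12 + 5*(-10)) - 49/108)*48 = ((12 - 50) - 49/108)*48 = (-38 - 49/108)*48 = -4153/108*48 = -16612/9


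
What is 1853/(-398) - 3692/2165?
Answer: -5481161/861670 ≈ -6.3611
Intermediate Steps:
1853/(-398) - 3692/2165 = 1853*(-1/398) - 3692*1/2165 = -1853/398 - 3692/2165 = -5481161/861670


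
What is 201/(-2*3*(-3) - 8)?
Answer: 201/10 ≈ 20.100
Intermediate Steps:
201/(-2*3*(-3) - 8) = 201/(-6*(-3) - 8) = 201/(18 - 8) = 201/10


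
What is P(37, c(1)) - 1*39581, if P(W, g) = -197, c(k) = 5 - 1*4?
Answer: -39778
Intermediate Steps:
c(k) = 1 (c(k) = 5 - 4 = 1)
P(37, c(1)) - 1*39581 = -197 - 1*39581 = -197 - 39581 = -39778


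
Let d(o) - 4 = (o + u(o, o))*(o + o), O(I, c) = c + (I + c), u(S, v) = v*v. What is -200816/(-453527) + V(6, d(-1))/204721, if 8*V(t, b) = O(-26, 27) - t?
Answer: 14949999831/33762363988 ≈ 0.44280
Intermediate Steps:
u(S, v) = v**2
O(I, c) = I + 2*c
d(o) = 4 + 2*o*(o + o**2) (d(o) = 4 + (o + o**2)*(o + o) = 4 + (o + o**2)*(2*o) = 4 + 2*o*(o + o**2))
V(t, b) = 7/2 - t/8 (V(t, b) = ((-26 + 2*27) - t)/8 = ((-26 + 54) - t)/8 = (28 - t)/8 = 7/2 - t/8)
-200816/(-453527) + V(6, d(-1))/204721 = -200816/(-453527) + (7/2 - 1/8*6)/204721 = -200816*(-1/453527) + (7/2 - 3/4)*(1/204721) = 200816/453527 + (11/4)*(1/204721) = 200816/453527 + 1/74444 = 14949999831/33762363988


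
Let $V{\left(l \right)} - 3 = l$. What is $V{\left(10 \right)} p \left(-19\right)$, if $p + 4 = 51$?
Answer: $-11609$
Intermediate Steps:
$p = 47$ ($p = -4 + 51 = 47$)
$V{\left(l \right)} = 3 + l$
$V{\left(10 \right)} p \left(-19\right) = \left(3 + 10\right) 47 \left(-19\right) = 13 \cdot 47 \left(-19\right) = 611 \left(-19\right) = -11609$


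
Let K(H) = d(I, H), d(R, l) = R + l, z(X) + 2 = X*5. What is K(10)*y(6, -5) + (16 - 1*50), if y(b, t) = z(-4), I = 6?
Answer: -386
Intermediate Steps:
z(X) = -2 + 5*X (z(X) = -2 + X*5 = -2 + 5*X)
y(b, t) = -22 (y(b, t) = -2 + 5*(-4) = -2 - 20 = -22)
K(H) = 6 + H
K(10)*y(6, -5) + (16 - 1*50) = (6 + 10)*(-22) + (16 - 1*50) = 16*(-22) + (16 - 50) = -352 - 34 = -386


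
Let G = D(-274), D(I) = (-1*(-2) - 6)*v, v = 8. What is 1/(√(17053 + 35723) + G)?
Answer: 4/6469 + 3*√1466/25876 ≈ 0.0050574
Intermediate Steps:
D(I) = -32 (D(I) = (-1*(-2) - 6)*8 = (2 - 6)*8 = -4*8 = -32)
G = -32
1/(√(17053 + 35723) + G) = 1/(√(17053 + 35723) - 32) = 1/(√52776 - 32) = 1/(6*√1466 - 32) = 1/(-32 + 6*√1466)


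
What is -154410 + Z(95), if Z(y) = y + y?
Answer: -154220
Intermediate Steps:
Z(y) = 2*y
-154410 + Z(95) = -154410 + 2*95 = -154410 + 190 = -154220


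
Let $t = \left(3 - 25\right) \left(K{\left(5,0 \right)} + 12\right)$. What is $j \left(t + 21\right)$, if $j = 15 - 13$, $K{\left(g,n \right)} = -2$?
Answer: $-398$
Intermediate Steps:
$j = 2$ ($j = 15 - 13 = 2$)
$t = -220$ ($t = \left(3 - 25\right) \left(-2 + 12\right) = \left(-22\right) 10 = -220$)
$j \left(t + 21\right) = 2 \left(-220 + 21\right) = 2 \left(-199\right) = -398$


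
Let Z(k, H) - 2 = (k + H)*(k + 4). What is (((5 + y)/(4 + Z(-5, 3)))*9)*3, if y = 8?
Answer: 351/8 ≈ 43.875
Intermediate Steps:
Z(k, H) = 2 + (4 + k)*(H + k) (Z(k, H) = 2 + (k + H)*(k + 4) = 2 + (H + k)*(4 + k) = 2 + (4 + k)*(H + k))
(((5 + y)/(4 + Z(-5, 3)))*9)*3 = (((5 + 8)/(4 + (2 + (-5)² + 4*3 + 4*(-5) + 3*(-5))))*9)*3 = ((13/(4 + (2 + 25 + 12 - 20 - 15)))*9)*3 = ((13/(4 + 4))*9)*3 = ((13/8)*9)*3 = (117/8)*3 = 351/8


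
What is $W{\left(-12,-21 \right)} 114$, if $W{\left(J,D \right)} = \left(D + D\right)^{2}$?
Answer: $201096$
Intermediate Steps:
$W{\left(J,D \right)} = 4 D^{2}$ ($W{\left(J,D \right)} = \left(2 D\right)^{2} = 4 D^{2}$)
$W{\left(-12,-21 \right)} 114 = 4 \left(-21\right)^{2} \cdot 114 = 4 \cdot 441 \cdot 114 = 1764 \cdot 114 = 201096$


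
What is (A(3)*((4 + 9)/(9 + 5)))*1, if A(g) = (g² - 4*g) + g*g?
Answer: 39/7 ≈ 5.5714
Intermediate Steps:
A(g) = -4*g + 2*g² (A(g) = (g² - 4*g) + g² = -4*g + 2*g²)
(A(3)*((4 + 9)/(9 + 5)))*1 = ((2*3*(-2 + 3))*((4 + 9)/(9 + 5)))*1 = ((2*3*1)*(13/14))*1 = (6*(13*(1/14)))*1 = (6*(13/14))*1 = (39/7)*1 = 39/7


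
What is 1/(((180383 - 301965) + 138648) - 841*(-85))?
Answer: 1/88551 ≈ 1.1293e-5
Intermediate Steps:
1/(((180383 - 301965) + 138648) - 841*(-85)) = 1/((-121582 + 138648) + 71485) = 1/(17066 + 71485) = 1/88551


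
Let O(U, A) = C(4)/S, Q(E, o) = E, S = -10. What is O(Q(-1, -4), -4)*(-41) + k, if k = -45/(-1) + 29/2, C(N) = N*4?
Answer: 1251/10 ≈ 125.10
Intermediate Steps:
C(N) = 4*N
O(U, A) = -8/5 (O(U, A) = (4*4)/(-10) = 16*(-⅒) = -8/5)
k = 119/2 (k = -45*(-1) + 29*(½) = 45 + 29/2 = 119/2 ≈ 59.500)
O(Q(-1, -4), -4)*(-41) + k = -8/5*(-41) + 119/2 = 328/5 + 119/2 = 1251/10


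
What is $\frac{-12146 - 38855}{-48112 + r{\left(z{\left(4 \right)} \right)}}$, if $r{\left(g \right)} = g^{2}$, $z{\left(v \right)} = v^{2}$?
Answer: $\frac{51001}{47856} \approx 1.0657$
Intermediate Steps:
$\frac{-12146 - 38855}{-48112 + r{\left(z{\left(4 \right)} \right)}} = \frac{-12146 - 38855}{-48112 + \left(4^{2}\right)^{2}} = - \frac{51001}{-48112 + 16^{2}} = - \frac{51001}{-48112 + 256} = - \frac{51001}{-47856} = \left(-51001\right) \left(- \frac{1}{47856}\right) = \frac{51001}{47856}$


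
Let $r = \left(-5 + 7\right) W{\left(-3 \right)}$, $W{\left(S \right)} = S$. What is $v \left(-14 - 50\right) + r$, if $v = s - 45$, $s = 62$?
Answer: $-1094$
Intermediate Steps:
$r = -6$ ($r = \left(-5 + 7\right) \left(-3\right) = 2 \left(-3\right) = -6$)
$v = 17$ ($v = 62 - 45 = 17$)
$v \left(-14 - 50\right) + r = 17 \left(-14 - 50\right) - 6 = 17 \left(-64\right) - 6 = -1088 - 6 = -1094$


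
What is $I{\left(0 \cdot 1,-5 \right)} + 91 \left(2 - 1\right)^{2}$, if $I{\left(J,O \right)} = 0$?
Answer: $91$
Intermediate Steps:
$I{\left(0 \cdot 1,-5 \right)} + 91 \left(2 - 1\right)^{2} = 0 + 91 \left(2 - 1\right)^{2} = 0 + 91 \cdot 1^{2} = 0 + 91 \cdot 1 = 0 + 91 = 91$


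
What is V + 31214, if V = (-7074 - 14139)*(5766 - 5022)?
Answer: -15751258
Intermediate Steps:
V = -15782472 (V = -21213*744 = -15782472)
V + 31214 = -15782472 + 31214 = -15751258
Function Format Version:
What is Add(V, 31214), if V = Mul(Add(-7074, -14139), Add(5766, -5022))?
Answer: -15751258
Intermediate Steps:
V = -15782472 (V = Mul(-21213, 744) = -15782472)
Add(V, 31214) = Add(-15782472, 31214) = -15751258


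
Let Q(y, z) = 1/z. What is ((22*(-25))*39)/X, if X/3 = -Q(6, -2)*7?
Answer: -14300/7 ≈ -2042.9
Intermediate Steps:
X = 21/2 (X = 3*(-1/(-2)*7) = 3*(-1*(-½)*7) = 3*((½)*7) = 3*(7/2) = 21/2 ≈ 10.500)
((22*(-25))*39)/X = ((22*(-25))*39)/(21/2) = -550*39*(2/21) = -21450*2/21 = -14300/7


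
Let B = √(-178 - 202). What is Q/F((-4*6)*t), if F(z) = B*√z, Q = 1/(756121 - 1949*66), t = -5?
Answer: -I*√114/1430670360 ≈ -7.463e-9*I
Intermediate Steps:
Q = 1/627487 (Q = 1/(756121 - 128634) = 1/627487 ≈ 1.5937e-6)
B = 2*I*√95 (B = √(-380) = 2*I*√95 ≈ 19.494*I)
F(z) = 2*I*√95*√z (F(z) = (2*I*√95)*√z = 2*I*√95*√z)
Q/F((-4*6)*t) = 1/(627487*((2*I*√95*√(-4*6*(-5))))) = 1/(627487*((2*I*√95*√(-24*(-5))))) = 1/(627487*((2*I*√95*√120))) = 1/(627487*((2*I*√95*(2*√30)))) = 1/(627487*((20*I*√114))) = (-I*√114/2280)/627487 = -I*√114/1430670360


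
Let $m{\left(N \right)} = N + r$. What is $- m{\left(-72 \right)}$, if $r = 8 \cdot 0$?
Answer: $72$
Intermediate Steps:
$r = 0$
$m{\left(N \right)} = N$ ($m{\left(N \right)} = N + 0 = N$)
$- m{\left(-72 \right)} = \left(-1\right) \left(-72\right) = 72$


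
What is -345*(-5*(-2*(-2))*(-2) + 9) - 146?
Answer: -17051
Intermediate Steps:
-345*(-5*(-2*(-2))*(-2) + 9) - 146 = -345*(-20*(-2) + 9) - 146 = -345*(-5*(-8) + 9) - 146 = -345*(40 + 9) - 146 = -345*49 - 146 = -16905 - 146 = -17051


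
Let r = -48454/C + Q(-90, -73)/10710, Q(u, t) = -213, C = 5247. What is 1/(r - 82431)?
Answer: -6243930/514751178269 ≈ -1.2130e-5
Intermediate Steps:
r = -57784439/6243930 (r = -48454/5247 - 213/10710 = -48454*1/5247 - 213*1/10710 = -48454/5247 - 71/3570 = -57784439/6243930 ≈ -9.2545)
1/(r - 82431) = 1/(-57784439/6243930 - 82431) = 1/(-514751178269/6243930) = -6243930/514751178269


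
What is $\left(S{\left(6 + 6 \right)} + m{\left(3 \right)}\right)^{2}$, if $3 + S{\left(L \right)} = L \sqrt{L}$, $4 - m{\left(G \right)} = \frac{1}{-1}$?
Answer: $1732 + 96 \sqrt{3} \approx 1898.3$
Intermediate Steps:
$m{\left(G \right)} = 5$ ($m{\left(G \right)} = 4 - \frac{1}{-1} = 4 - -1 = 4 + 1 = 5$)
$S{\left(L \right)} = -3 + L^{\frac{3}{2}}$ ($S{\left(L \right)} = -3 + L \sqrt{L} = -3 + L^{\frac{3}{2}}$)
$\left(S{\left(6 + 6 \right)} + m{\left(3 \right)}\right)^{2} = \left(\left(-3 + \left(6 + 6\right)^{\frac{3}{2}}\right) + 5\right)^{2} = \left(\left(-3 + 12^{\frac{3}{2}}\right) + 5\right)^{2} = \left(\left(-3 + 24 \sqrt{3}\right) + 5\right)^{2} = \left(2 + 24 \sqrt{3}\right)^{2}$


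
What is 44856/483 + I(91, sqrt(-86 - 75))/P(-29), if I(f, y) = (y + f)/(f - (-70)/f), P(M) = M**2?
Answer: 2143103777/23076199 + 13*I*sqrt(161)/1003313 ≈ 92.871 + 0.00016441*I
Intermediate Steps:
I(f, y) = (f + y)/(f + 70/f)
44856/483 + I(91, sqrt(-86 - 75))/P(-29) = 44856/483 + (91*(91 + sqrt(-86 - 75))/(70 + 91**2))/((-29)**2) = 44856*(1/483) + (91*(91 + sqrt(-161))/(70 + 8281))/841 = 2136/23 + (91*(91 + I*sqrt(161))/8351)*(1/841) = 2136/23 + (91*(1/8351)*(91 + I*sqrt(161)))*(1/841) = 2136/23 + (1183/1193 + 13*I*sqrt(161)/1193)*(1/841) = 2136/23 + (1183/1003313 + 13*I*sqrt(161)/1003313) = 2143103777/23076199 + 13*I*sqrt(161)/1003313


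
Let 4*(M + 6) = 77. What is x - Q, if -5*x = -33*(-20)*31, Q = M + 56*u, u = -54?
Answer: -4325/4 ≈ -1081.3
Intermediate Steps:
M = 53/4 (M = -6 + (¼)*77 = -6 + 77/4 = 53/4 ≈ 13.250)
Q = -12043/4 (Q = 53/4 + 56*(-54) = 53/4 - 3024 = -12043/4 ≈ -3010.8)
x = -4092 (x = -(-33*(-20))*31/5 = -132*31 = -⅕*20460 = -4092)
x - Q = -4092 - 1*(-12043/4) = -4092 + 12043/4 = -4325/4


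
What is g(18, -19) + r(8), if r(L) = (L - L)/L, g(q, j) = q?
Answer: 18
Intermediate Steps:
r(L) = 0 (r(L) = 0/L = 0)
g(18, -19) + r(8) = 18 + 0 = 18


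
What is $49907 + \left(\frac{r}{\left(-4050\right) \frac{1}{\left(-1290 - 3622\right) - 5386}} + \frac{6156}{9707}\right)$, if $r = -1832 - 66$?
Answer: $\frac{886153556111}{19656675} \approx 45082.0$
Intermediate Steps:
$r = -1898$ ($r = -1832 - 66 = -1898$)
$49907 + \left(\frac{r}{\left(-4050\right) \frac{1}{\left(-1290 - 3622\right) - 5386}} + \frac{6156}{9707}\right) = 49907 + \left(- \frac{1898}{\left(-4050\right) \frac{1}{\left(-1290 - 3622\right) - 5386}} + \frac{6156}{9707}\right) = 49907 + \left(- \frac{1898}{\left(-4050\right) \frac{1}{\left(-1290 - 3622\right) - 5386}} + 6156 \cdot \frac{1}{9707}\right) = 49907 + \left(- \frac{1898}{\left(-4050\right) \frac{1}{-4912 - 5386}} + \frac{6156}{9707}\right) = 49907 + \left(- \frac{1898}{\left(-4050\right) \frac{1}{-10298}} + \frac{6156}{9707}\right) = 49907 + \left(- \frac{1898}{\left(-4050\right) \left(- \frac{1}{10298}\right)} + \frac{6156}{9707}\right) = 49907 + \left(- \frac{1898}{\frac{2025}{5149}} + \frac{6156}{9707}\right) = 49907 + \left(\left(-1898\right) \frac{5149}{2025} + \frac{6156}{9707}\right) = 49907 + \left(- \frac{9772802}{2025} + \frac{6156}{9707}\right) = 49907 - \frac{94852123114}{19656675} = \frac{886153556111}{19656675}$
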